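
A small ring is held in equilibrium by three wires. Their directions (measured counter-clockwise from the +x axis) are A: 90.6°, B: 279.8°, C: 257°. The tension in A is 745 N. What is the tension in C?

Resolve: ΣF_x = 745 cos 90.6° + T_B cos 279.8° + T_C cos 257° = 0.
        ΣF_y = 745 sin 90.6° + T_B sin 279.8° + T_C sin 257° = 0.
The known terms sum to (-7.801, 745) N, so 0.1702 T_B − 0.2250 T_C = 7.801 and -0.9854 T_B − 0.9744 T_C = -745.
Solving simultaneously: T_B = 452.1 N, T_C = 307.4 N.

T_C ≈ 307 N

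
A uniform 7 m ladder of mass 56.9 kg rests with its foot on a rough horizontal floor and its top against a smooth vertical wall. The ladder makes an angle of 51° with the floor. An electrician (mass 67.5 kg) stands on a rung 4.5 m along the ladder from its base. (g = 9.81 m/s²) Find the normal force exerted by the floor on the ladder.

N_floor ≈ 1220 N

ΣF_y = 0: N_floor = 56.9×9.81 + 67.5×9.81 = 1220.4 N.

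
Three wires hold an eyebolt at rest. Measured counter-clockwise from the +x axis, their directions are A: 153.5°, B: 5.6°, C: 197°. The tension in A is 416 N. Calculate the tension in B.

Resolve: ΣF_x = 416 cos 153.5° + T_B cos 5.6° + T_C cos 197° = 0.
        ΣF_y = 416 sin 153.5° + T_B sin 5.6° + T_C sin 197° = 0.
The known terms sum to (-372.3, 185.6) N, so 0.9952 T_B − 0.9563 T_C = 372.3 and 0.0976 T_B − 0.2924 T_C = -185.6.
Solving simultaneously: T_B = 1449 N, T_C = 1118 N.

T_B ≈ 1450 N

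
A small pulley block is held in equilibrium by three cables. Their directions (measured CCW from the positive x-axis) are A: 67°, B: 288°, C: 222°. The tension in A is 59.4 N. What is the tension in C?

T_C ≈ 42.7 N

Resolve: ΣF_x = 59.4 cos 67° + T_B cos 288° + T_C cos 222° = 0.
        ΣF_y = 59.4 sin 67° + T_B sin 288° + T_C sin 222° = 0.
The known terms sum to (23.21, 54.68) N, so 0.3090 T_B − 0.7431 T_C = -23.21 and -0.9511 T_B − 0.6691 T_C = -54.68.
Solving simultaneously: T_B = 27.48 N, T_C = 42.66 N.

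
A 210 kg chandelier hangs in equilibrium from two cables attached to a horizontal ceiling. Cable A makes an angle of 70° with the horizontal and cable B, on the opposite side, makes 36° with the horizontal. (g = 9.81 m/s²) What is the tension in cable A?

T_A ≈ 1730 N

Weight W = 210 × 9.81 = 2060 N acts straight down.
Horizontal: T_A cos 70° = T_B cos 36°  →  T_B = 0.4228 T_A.
Vertical: T_A sin 70° + T_B sin 36° = 2060.
Substituting the horizontal relation into the vertical equation gives 1.188 T_A = 2060, so T_A = 1734 N.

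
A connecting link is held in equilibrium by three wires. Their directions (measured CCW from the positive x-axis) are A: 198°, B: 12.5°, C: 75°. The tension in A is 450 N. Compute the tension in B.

Resolve: ΣF_x = 450 cos 198° + T_B cos 12.5° + T_C cos 75° = 0.
        ΣF_y = 450 sin 198° + T_B sin 12.5° + T_C sin 75° = 0.
The known terms sum to (-428, -139.1) N, so 0.9763 T_B + 0.2588 T_C = 428 and 0.2164 T_B + 0.9659 T_C = 139.1.
Solving simultaneously: T_B = 425.5 N, T_C = 48.62 N.

T_B ≈ 425 N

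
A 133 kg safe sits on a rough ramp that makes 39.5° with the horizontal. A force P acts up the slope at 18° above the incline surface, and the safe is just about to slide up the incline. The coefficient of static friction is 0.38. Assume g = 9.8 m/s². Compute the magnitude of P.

P ≈ 1130 N

On the verge of sliding up the incline, friction equals μN and acts down the slope.
Perpendicular: N + P sin 18° = W cos 39.5° = 1006 N.
Along incline: P cos 18° = W sin 39.5° + μN  with W sin 39.5° = 829.1 N.
Solving the pair for P and N: P = 1134 N, N = 655.4 N (and f = μN = 249.1 N).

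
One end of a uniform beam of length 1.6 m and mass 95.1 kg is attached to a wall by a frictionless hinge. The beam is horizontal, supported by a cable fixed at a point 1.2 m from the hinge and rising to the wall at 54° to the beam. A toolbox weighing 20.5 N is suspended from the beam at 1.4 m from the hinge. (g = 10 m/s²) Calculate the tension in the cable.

T ≈ 813 N

Take torques about the hinge: T sin 54° · 1.2 = 95.1×10×0.8 + 20.5×1.4 = 789.5 N·m.
So T = 789.5 / (0.8090 × 1.2) = 813.23 N.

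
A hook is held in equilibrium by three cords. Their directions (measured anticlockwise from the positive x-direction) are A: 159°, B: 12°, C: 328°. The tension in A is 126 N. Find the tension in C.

T_C ≈ 98.8 N

Resolve: ΣF_x = 126 cos 159° + T_B cos 12° + T_C cos 328° = 0.
        ΣF_y = 126 sin 159° + T_B sin 12° + T_C sin 328° = 0.
The known terms sum to (-117.6, 45.15) N, so 0.9781 T_B + 0.8480 T_C = 117.6 and 0.2079 T_B − 0.5299 T_C = -45.15.
Solving simultaneously: T_B = 34.61 N, T_C = 98.79 N.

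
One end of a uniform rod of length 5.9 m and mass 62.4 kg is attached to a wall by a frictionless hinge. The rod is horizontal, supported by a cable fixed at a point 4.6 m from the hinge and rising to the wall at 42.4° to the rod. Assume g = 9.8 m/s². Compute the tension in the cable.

T ≈ 582 N

Take torques about the hinge: T sin 42.4° · 4.6 = 62.4×9.8×2.95 = 1804 N·m.
So T = 1804 / (0.6743 × 4.6) = 581.59 N.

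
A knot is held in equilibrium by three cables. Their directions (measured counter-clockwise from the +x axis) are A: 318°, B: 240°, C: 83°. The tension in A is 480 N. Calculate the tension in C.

Resolve: ΣF_x = 480 cos 318° + T_B cos 240° + T_C cos 83° = 0.
        ΣF_y = 480 sin 318° + T_B sin 240° + T_C sin 83° = 0.
The known terms sum to (356.7, -321.2) N, so -0.5000 T_B + 0.1219 T_C = -356.7 and -0.8660 T_B + 0.9925 T_C = 321.2.
Solving simultaneously: T_B = 1006 N, T_C = 1202 N.

T_C ≈ 1200 N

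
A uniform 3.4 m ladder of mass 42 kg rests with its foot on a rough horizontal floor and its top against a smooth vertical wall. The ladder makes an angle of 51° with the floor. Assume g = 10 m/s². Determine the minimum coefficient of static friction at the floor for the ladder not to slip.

μ_min ≈ 0.405

ΣF_y = 0: N_floor = 42×10 = 420 N.
Torques about the foot: N_wall · 3.4 sin 51° = 42×10×1.7 cos 51° → N_wall = 170.05 N.
ΣF_x = 0: f_floor = N_wall = 170.05 N.
μ_min = f_floor / N_floor = 170.05 / 420 = 0.4049.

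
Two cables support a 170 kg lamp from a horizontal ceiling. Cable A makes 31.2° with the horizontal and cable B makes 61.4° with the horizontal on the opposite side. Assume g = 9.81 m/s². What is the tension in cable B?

T_B ≈ 1430 N

Weight W = 170 × 9.81 = 1668 N acts straight down.
Horizontal: T_A cos 31.2° = T_B cos 61.4°  →  T_A = 0.5596 T_B.
Vertical: T_A sin 31.2° + T_B sin 61.4° = 1668.
Substituting the horizontal relation into the vertical equation gives 1.168 T_B = 1668, so T_B = 1428 N.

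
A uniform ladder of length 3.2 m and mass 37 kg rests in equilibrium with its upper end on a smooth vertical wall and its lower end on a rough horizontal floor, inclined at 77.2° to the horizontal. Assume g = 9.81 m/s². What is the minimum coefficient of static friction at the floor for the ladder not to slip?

ΣF_y = 0: N_floor = 37×9.81 = 362.97 N.
Torques about the foot: N_wall · 3.2 sin 77.2° = 37×9.81×1.6 cos 77.2° → N_wall = 41.232 N.
ΣF_x = 0: f_floor = N_wall = 41.232 N.
μ_min = f_floor / N_floor = 41.232 / 362.97 = 0.1136.

μ_min ≈ 0.114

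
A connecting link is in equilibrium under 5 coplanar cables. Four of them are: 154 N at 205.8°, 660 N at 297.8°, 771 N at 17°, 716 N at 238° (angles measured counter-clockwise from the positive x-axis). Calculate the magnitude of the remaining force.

F ≈ 1160 N

Sum the known components: ΣF_x = 527.1 N, ΣF_y = -1033 N.
For equilibrium the remaining force must supply (−ΣF_x, −ΣF_y) = (-527.1, 1033) N.
Magnitude = √((-527.1)² + (1033)²) = 1159 N; direction = atan2(1033, -527.1) = 117.0°.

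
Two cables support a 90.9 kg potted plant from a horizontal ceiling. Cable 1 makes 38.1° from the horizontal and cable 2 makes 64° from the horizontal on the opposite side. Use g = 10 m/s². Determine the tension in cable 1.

Weight W = 90.9 × 10 = 909 N acts straight down.
Horizontal: T_1 cos 38.1° = T_2 cos 64°  →  T_2 = 1.795 T_1.
Vertical: T_1 sin 38.1° + T_2 sin 64° = 909.
Substituting the horizontal relation into the vertical equation gives 2.23 T_1 = 909, so T_1 = 407.5 N.

T_1 ≈ 408 N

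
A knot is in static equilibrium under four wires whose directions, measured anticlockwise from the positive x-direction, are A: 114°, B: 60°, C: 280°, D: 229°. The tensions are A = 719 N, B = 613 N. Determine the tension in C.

T_C ≈ 989 N

Resolve: ΣF_x = 719 cos 114° + 613 cos 60° + T_C cos 280° + T_D cos 229° = 0.
        ΣF_y = 719 sin 114° + 613 sin 60° + T_C sin 280° + T_D sin 229° = 0.
The known terms sum to (14.06, 1188) N, so 0.1736 T_C − 0.6561 T_D = -14.06 and -0.9848 T_C − 0.7547 T_D = -1188.
Solving simultaneously: T_C = 989 N, T_D = 283.2 N.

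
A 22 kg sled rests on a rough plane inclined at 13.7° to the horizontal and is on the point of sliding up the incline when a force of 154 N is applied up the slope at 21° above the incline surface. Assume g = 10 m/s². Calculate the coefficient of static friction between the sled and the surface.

μ ≈ 0.578

On the verge of sliding up the incline, friction is at its maximum μN and acts down the slope.
Perpendicular to incline: N = W cos 13.7° − P sin 21° = 213.7 − 55.19 = 158.6 N.
Along incline: P cos 21° − μN = W sin 13.7° → μ = −(W sin 13.7° − P cos 21°) / N = 0.5782.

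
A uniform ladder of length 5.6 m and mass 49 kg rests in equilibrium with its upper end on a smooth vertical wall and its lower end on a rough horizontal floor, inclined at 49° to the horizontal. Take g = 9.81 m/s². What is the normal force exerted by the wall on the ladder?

N_wall ≈ 209 N

Torques about the foot: N_wall · 5.6 sin 49° = 49×9.81×2.8 cos 49° → N_wall = 208.93 N.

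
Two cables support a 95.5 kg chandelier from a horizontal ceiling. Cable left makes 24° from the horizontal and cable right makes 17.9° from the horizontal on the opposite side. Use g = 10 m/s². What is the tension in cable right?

Weight W = 95.5 × 10 = 955 N acts straight down.
Horizontal: T_left cos 24° = T_right cos 17.9°  →  T_left = 1.042 T_right.
Vertical: T_left sin 24° + T_right sin 17.9° = 955.
Substituting the horizontal relation into the vertical equation gives 0.731 T_right = 955, so T_right = 1306 N.

T_right ≈ 1310 N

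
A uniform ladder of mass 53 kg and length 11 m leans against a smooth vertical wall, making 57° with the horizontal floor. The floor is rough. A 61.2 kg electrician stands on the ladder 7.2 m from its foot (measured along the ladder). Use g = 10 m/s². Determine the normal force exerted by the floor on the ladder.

ΣF_y = 0: N_floor = 53×10 + 61.2×10 = 1142 N.

N_floor ≈ 1140 N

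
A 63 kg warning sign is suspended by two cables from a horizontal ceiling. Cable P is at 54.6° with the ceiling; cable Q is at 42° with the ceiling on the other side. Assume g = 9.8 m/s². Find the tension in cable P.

Weight W = 63 × 9.8 = 617.4 N acts straight down.
Horizontal: T_P cos 54.6° = T_Q cos 42°  →  T_Q = 0.7795 T_P.
Vertical: T_P sin 54.6° + T_Q sin 42° = 617.4.
Substituting the horizontal relation into the vertical equation gives 1.337 T_P = 617.4, so T_P = 461.9 N.

T_P ≈ 462 N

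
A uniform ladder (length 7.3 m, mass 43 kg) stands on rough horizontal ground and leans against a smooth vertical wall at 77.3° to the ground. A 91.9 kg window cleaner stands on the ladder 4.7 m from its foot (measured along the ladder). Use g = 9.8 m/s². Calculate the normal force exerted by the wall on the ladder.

Torques about the foot: N_wall · 7.3 sin 77.3° = 43×9.8×3.65 cos 77.3° + 91.9×9.8×4.7 cos 77.3° → N_wall = 178.16 N.

N_wall ≈ 178 N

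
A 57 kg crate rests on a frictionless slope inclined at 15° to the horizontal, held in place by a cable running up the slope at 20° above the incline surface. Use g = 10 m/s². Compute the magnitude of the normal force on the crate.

Take axes along and perpendicular to the incline. Weight components: W sin 15° = 147.5 N down-slope, W cos 15° = 550.6 N into the surface.
Along incline: T cos 20° = W sin 15° → T = 157 N.
Perpendicular: N = W cos 15° − T sin 20° = 496.9 N.

N ≈ 497 N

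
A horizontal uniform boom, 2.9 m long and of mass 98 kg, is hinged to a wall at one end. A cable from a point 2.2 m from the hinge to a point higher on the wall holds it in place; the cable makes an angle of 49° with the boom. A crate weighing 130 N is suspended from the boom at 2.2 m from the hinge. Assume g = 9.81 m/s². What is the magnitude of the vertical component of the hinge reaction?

|H_y| ≈ 328 N

Take torques about the hinge: T sin 49° · 2.2 = 98×9.81×1.45 + 130×2.2 = 1680 N·m.
So T = 1680 / (0.7547 × 2.2) = 1011.8 N.
ΣF_y = 0: H_y = (98×9.81 + 130) − T sin 49° = 1091.4 − 763.64 = 327.74 N.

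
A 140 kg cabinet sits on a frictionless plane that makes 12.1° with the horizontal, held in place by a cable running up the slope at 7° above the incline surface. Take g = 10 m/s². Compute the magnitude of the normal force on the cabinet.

Take axes along and perpendicular to the incline. Weight components: W sin 12.1° = 293.5 N down-slope, W cos 12.1° = 1369 N into the surface.
Along incline: T cos 7° = W sin 12.1° → T = 295.7 N.
Perpendicular: N = W cos 12.1° − T sin 7° = 1333 N.

N ≈ 1330 N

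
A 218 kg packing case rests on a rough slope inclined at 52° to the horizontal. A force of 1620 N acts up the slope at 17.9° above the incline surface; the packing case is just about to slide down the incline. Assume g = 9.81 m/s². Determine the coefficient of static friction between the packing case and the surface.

On the verge of sliding down the incline, friction is at its maximum μN and acts up the slope.
Perpendicular to incline: N = W cos 52° − P sin 17.9° = 1317 − 497.9 = 818.7 N.
Along incline: P cos 17.9° + μN = W sin 52° → μ = (W sin 52° − P cos 17.9°) / N = 0.1754.

μ ≈ 0.175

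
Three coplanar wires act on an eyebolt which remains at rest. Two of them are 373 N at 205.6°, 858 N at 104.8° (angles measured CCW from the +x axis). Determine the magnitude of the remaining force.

F ≈ 869 N

Sum the known components: ΣF_x = -555.6 N, ΣF_y = 668.4 N.
For equilibrium the remaining force must supply (−ΣF_x, −ΣF_y) = (555.6, -668.4) N.
Magnitude = √((555.6)² + (-668.4)²) = 869.1 N; direction = atan2(-668.4, 555.6) = 309.7°.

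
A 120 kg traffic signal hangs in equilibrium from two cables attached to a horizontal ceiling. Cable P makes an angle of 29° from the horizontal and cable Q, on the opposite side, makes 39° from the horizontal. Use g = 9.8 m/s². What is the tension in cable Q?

T_Q ≈ 1110 N

Weight W = 120 × 9.8 = 1176 N acts straight down.
Horizontal: T_P cos 29° = T_Q cos 39°  →  T_P = 0.8886 T_Q.
Vertical: T_P sin 29° + T_Q sin 39° = 1176.
Substituting the horizontal relation into the vertical equation gives 1.06 T_Q = 1176, so T_Q = 1109 N.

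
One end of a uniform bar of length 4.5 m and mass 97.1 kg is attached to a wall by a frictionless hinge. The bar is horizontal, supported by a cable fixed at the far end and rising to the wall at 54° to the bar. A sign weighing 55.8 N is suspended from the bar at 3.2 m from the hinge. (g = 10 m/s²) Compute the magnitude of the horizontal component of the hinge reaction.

Take torques about the hinge: T sin 54° · 4.5 = 97.1×10×2.25 + 55.8×3.2 = 2363.3 N·m.
So T = 2363.3 / (0.8090 × 4.5) = 649.16 N.
ΣF_x = 0: H_x = T cos 54° = 381.57 N.

H_x ≈ 382 N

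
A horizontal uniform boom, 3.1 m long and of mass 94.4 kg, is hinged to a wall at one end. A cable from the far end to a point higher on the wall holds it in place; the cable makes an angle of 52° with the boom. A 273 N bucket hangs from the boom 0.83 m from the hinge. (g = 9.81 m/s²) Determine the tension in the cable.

Take torques about the hinge: T sin 52° · 3.1 = 94.4×9.81×1.55 + 273×0.83 = 1662 N·m.
So T = 1662 / (0.7880 × 3.1) = 680.35 N.

T ≈ 680 N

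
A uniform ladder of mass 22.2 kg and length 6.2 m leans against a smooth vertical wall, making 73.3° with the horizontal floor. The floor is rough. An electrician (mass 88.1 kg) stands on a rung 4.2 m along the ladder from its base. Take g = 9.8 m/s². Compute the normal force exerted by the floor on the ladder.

ΣF_y = 0: N_floor = 22.2×9.8 + 88.1×9.8 = 1080.9 N.

N_floor ≈ 1080 N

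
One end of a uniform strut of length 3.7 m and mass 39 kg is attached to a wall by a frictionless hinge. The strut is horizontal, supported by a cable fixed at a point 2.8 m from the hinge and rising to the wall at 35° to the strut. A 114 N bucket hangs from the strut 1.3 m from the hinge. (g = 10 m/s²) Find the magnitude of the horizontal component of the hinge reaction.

H_x ≈ 444 N

Take torques about the hinge: T sin 35° · 2.8 = 39×10×1.85 + 114×1.3 = 869.7 N·m.
So T = 869.7 / (0.5736 × 2.8) = 541.53 N.
ΣF_x = 0: H_x = T cos 35° = 443.59 N.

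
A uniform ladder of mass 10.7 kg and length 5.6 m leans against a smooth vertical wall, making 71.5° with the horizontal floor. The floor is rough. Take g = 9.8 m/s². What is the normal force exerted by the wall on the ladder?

N_wall ≈ 17.5 N

Torques about the foot: N_wall · 5.6 sin 71.5° = 10.7×9.8×2.8 cos 71.5° → N_wall = 17.543 N.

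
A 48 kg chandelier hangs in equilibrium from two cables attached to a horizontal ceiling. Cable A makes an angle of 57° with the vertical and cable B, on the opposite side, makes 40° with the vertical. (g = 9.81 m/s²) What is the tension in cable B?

Angles from the horizontal: cable A is 90° − 57° = 33°, cable B is 90° − 40° = 50°.
Weight W = 48 × 9.81 = 470.9 N acts straight down.
Horizontal: T_A cos 33° = T_B cos 50°  →  T_A = 0.7664 T_B.
Vertical: T_A sin 33° + T_B sin 50° = 470.9.
Substituting the horizontal relation into the vertical equation gives 1.183 T_B = 470.9, so T_B = 397.9 N.

T_B ≈ 398 N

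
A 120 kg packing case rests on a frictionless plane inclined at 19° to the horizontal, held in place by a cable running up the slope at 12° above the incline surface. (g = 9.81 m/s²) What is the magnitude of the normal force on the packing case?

N ≈ 1030 N

Take axes along and perpendicular to the incline. Weight components: W sin 19° = 383.3 N down-slope, W cos 19° = 1113 N into the surface.
Along incline: T cos 12° = W sin 19° → T = 391.8 N.
Perpendicular: N = W cos 19° − T sin 12° = 1032 N.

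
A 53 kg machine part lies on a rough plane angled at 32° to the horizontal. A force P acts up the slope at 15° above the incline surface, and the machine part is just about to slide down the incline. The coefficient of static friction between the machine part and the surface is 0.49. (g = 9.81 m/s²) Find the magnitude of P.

P ≈ 70.9 N

On the verge of sliding down the incline, friction equals μN and acts up the slope.
Perpendicular: N + P sin 15° = W cos 32° = 440.9 N.
Along incline: P cos 15° + μN = W sin 32° with W sin 32° = 275.5 N.
Solving the pair for P and N: P = 70.87 N, N = 422.6 N (and f = μN = 207.1 N).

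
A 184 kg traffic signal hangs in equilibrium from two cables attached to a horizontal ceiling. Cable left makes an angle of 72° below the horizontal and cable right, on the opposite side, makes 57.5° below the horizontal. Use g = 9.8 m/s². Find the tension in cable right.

Weight W = 184 × 9.8 = 1803 N acts straight down.
Horizontal: T_left cos 72° = T_right cos 57.5°  →  T_left = 1.739 T_right.
Vertical: T_left sin 72° + T_right sin 57.5° = 1803.
Substituting the horizontal relation into the vertical equation gives 2.497 T_right = 1803, so T_right = 722.1 N.

T_right ≈ 722 N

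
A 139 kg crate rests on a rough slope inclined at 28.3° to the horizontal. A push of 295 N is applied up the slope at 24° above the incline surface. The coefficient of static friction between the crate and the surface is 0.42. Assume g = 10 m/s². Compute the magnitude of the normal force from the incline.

Axes along / perpendicular to the incline. W sin 28.3° = 659 N down-slope; W cos 28.3° = 1224 N into the surface.
Perpendicular: N = W cos 28.3° − P sin 24° = 1224 − 120 = 1104 N.
Along incline: P cos 24° + f = W sin 28.3° (friction acts up-slope) → f = 659 − 269.5 = 389.5 N.
|f| = 389.5 N ≤ μN = 463.6 N, so the crate is indeed static.

N ≈ 1100 N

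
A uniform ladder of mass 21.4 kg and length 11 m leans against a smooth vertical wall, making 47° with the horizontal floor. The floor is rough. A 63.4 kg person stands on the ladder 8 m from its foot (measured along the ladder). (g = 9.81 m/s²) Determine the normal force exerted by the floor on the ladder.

ΣF_y = 0: N_floor = 21.4×9.81 + 63.4×9.81 = 831.89 N.

N_floor ≈ 832 N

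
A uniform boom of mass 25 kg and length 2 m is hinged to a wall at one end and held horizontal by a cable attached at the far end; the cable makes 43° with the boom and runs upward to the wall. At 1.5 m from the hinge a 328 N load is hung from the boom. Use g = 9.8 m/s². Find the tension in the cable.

Take torques about the hinge: T sin 43° · 2 = 25×9.8×1 + 328×1.5 = 737 N·m.
So T = 737 / (0.6820 × 2) = 540.32 N.

T ≈ 540 N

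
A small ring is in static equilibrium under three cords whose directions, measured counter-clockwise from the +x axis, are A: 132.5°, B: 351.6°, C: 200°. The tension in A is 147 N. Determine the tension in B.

T_B ≈ 286 N

Resolve: ΣF_x = 147 cos 132.5° + T_B cos 351.6° + T_C cos 200° = 0.
        ΣF_y = 147 sin 132.5° + T_B sin 351.6° + T_C sin 200° = 0.
The known terms sum to (-99.31, 108.4) N, so 0.9893 T_B − 0.9397 T_C = 99.31 and -0.1461 T_B − 0.3420 T_C = -108.4.
Solving simultaneously: T_B = 285.5 N, T_C = 194.9 N.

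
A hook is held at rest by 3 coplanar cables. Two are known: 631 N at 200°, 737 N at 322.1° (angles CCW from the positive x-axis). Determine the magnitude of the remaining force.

Sum the known components: ΣF_x = -11.39 N, ΣF_y = -668.5 N.
For equilibrium the remaining force must supply (−ΣF_x, −ΣF_y) = (11.39, 668.5) N.
Magnitude = √((11.39)² + (668.5)²) = 668.6 N; direction = atan2(668.5, 11.39) = 89.0°.

F ≈ 669 N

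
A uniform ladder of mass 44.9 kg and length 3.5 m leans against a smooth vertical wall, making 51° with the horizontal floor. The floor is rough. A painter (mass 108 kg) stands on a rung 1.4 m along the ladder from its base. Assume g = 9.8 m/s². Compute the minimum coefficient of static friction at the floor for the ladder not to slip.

μ_min ≈ 0.348

ΣF_y = 0: N_floor = 44.9×9.8 + 108×9.8 = 1498.4 N.
Torques about the foot: N_wall · 3.5 sin 51° = 44.9×9.8×1.75 cos 51° + 108×9.8×1.4 cos 51° → N_wall = 520.99 N.
ΣF_x = 0: f_floor = N_wall = 520.99 N.
μ_min = f_floor / N_floor = 520.99 / 1498.4 = 0.3477.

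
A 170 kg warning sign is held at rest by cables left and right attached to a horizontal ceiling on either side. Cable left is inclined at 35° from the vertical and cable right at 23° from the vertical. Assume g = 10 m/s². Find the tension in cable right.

Angles from the horizontal: cable left is 90° − 35° = 55°, cable right is 90° − 23° = 67°.
Weight W = 170 × 10 = 1700 N acts straight down.
Horizontal: T_left cos 55° = T_right cos 67°  →  T_left = 0.6812 T_right.
Vertical: T_left sin 55° + T_right sin 67° = 1700.
Substituting the horizontal relation into the vertical equation gives 1.479 T_right = 1700, so T_right = 1150 N.

T_right ≈ 1150 N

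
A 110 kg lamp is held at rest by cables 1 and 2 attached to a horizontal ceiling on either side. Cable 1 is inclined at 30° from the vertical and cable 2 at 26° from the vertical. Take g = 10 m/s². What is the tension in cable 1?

Angles from the horizontal: cable 1 is 90° − 30° = 60°, cable 2 is 90° − 26° = 64°.
Weight W = 110 × 10 = 1100 N acts straight down.
Horizontal: T_1 cos 60° = T_2 cos 64°  →  T_2 = 1.141 T_1.
Vertical: T_1 sin 60° + T_2 sin 64° = 1100.
Substituting the horizontal relation into the vertical equation gives 1.891 T_1 = 1100, so T_1 = 581.6 N.

T_1 ≈ 582 N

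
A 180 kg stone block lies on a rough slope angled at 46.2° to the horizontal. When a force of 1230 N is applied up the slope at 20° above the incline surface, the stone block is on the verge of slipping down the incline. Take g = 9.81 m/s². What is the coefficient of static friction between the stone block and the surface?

μ ≈ 0.148

On the verge of sliding down the incline, friction is at its maximum μN and acts up the slope.
Perpendicular to incline: N = W cos 46.2° − P sin 20° = 1222 − 420.7 = 801.5 N.
Along incline: P cos 20° + μN = W sin 46.2° → μ = (W sin 46.2° − P cos 20°) / N = 0.148.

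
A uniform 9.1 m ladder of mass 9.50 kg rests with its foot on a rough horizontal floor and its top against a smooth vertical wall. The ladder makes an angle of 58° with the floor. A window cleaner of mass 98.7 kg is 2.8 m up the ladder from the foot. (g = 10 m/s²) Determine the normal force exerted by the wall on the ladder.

N_wall ≈ 219 N

Torques about the foot: N_wall · 9.1 sin 58° = 9.50×10×4.55 cos 58° + 98.7×10×2.8 cos 58° → N_wall = 219.45 N.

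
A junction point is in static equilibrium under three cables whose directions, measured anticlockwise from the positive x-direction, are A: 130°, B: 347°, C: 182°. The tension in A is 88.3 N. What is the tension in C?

T_C ≈ 205 N

Resolve: ΣF_x = 88.3 cos 130° + T_B cos 347° + T_C cos 182° = 0.
        ΣF_y = 88.3 sin 130° + T_B sin 347° + T_C sin 182° = 0.
The known terms sum to (-56.76, 67.64) N, so 0.9744 T_B − 0.9994 T_C = 56.76 and -0.2250 T_B − 0.0349 T_C = -67.64.
Solving simultaneously: T_B = 268.8 N, T_C = 205.3 N.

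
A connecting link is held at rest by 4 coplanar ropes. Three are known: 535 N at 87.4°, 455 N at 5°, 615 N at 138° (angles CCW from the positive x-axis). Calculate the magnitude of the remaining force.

F ≈ 986 N

Sum the known components: ΣF_x = 20.5 N, ΣF_y = 985.6 N.
For equilibrium the remaining force must supply (−ΣF_x, −ΣF_y) = (-20.5, -985.6) N.
Magnitude = √((-20.5)² + (-985.6)²) = 985.8 N; direction = atan2(-985.6, -20.5) = 268.8°.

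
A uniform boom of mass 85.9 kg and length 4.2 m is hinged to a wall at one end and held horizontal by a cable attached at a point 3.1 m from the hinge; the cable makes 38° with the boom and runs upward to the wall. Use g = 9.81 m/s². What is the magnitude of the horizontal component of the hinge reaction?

Take torques about the hinge: T sin 38° · 3.1 = 85.9×9.81×2.1 = 1769.6 N·m.
So T = 1769.6 / (0.6157 × 3.1) = 927.21 N.
ΣF_x = 0: H_x = T cos 38° = 730.65 N.

H_x ≈ 731 N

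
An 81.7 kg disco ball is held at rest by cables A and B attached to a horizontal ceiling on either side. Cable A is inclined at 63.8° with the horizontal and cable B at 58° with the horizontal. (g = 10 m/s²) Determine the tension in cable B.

T_B ≈ 424 N

Weight W = 81.7 × 10 = 817 N acts straight down.
Horizontal: T_A cos 63.8° = T_B cos 58°  →  T_A = 1.2 T_B.
Vertical: T_A sin 63.8° + T_B sin 58° = 817.
Substituting the horizontal relation into the vertical equation gives 1.925 T_B = 817, so T_B = 424.4 N.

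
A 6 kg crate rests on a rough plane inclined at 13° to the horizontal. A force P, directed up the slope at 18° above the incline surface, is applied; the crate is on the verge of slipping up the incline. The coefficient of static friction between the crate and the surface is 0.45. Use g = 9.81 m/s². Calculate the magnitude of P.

On the verge of sliding up the incline, friction equals μN and acts down the slope.
Perpendicular: N + P sin 18° = W cos 13° = 57.35 N.
Along incline: P cos 18° = W sin 13° + μN  with W sin 13° = 13.24 N.
Solving the pair for P and N: P = 35.82 N, N = 46.28 N (and f = μN = 20.83 N).

P ≈ 35.8 N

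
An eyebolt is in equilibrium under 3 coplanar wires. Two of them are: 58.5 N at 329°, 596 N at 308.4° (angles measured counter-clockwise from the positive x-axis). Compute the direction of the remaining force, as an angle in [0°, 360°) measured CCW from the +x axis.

θ ≈ 130°

Sum the known components: ΣF_x = 420.3 N, ΣF_y = -497.2 N.
For equilibrium the remaining force must supply (−ΣF_x, −ΣF_y) = (-420.3, 497.2) N.
Magnitude = √((-420.3)² + (497.2)²) = 651.1 N; direction = atan2(497.2, -420.3) = 130.2°.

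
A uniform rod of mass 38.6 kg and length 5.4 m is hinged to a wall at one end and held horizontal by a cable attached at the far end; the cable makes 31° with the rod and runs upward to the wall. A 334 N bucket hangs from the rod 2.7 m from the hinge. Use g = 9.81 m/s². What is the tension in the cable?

Take torques about the hinge: T sin 31° · 5.4 = 38.6×9.81×2.7 + 334×2.7 = 1924.2 N·m.
So T = 1924.2 / (0.5150 × 5.4) = 691.86 N.

T ≈ 692 N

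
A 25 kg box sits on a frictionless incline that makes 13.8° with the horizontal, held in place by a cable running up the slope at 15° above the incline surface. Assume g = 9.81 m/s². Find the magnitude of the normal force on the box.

N ≈ 222 N

Take axes along and perpendicular to the incline. Weight components: W sin 13.8° = 58.5 N down-slope, W cos 13.8° = 238.2 N into the surface.
Along incline: T cos 15° = W sin 13.8° → T = 60.56 N.
Perpendicular: N = W cos 13.8° − T sin 15° = 222.5 N.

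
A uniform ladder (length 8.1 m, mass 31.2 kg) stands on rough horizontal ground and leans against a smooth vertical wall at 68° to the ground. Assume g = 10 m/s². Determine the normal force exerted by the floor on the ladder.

N_floor ≈ 312 N

ΣF_y = 0: N_floor = 31.2×10 = 312 N.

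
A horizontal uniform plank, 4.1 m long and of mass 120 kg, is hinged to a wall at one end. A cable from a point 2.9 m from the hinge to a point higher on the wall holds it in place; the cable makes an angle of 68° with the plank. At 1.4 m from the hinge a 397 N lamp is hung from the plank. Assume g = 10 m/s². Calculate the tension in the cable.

T ≈ 1120 N

Take torques about the hinge: T sin 68° · 2.9 = 120×10×2.05 + 397×1.4 = 3015.8 N·m.
So T = 3015.8 / (0.9272 × 2.9) = 1121.6 N.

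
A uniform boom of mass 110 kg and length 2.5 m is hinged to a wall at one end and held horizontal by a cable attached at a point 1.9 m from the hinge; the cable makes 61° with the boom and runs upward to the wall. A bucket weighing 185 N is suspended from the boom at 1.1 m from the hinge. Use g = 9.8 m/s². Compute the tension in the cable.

T ≈ 933 N

Take torques about the hinge: T sin 61° · 1.9 = 110×9.8×1.25 + 185×1.1 = 1551 N·m.
So T = 1551 / (0.8746 × 1.9) = 933.34 N.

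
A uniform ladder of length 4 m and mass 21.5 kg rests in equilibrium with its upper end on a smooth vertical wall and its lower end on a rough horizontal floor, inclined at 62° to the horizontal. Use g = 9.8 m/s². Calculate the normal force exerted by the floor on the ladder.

N_floor ≈ 211 N

ΣF_y = 0: N_floor = 21.5×9.8 = 210.7 N.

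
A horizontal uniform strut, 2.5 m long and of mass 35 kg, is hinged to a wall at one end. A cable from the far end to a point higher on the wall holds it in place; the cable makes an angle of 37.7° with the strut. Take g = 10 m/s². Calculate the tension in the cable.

T ≈ 286 N

Take torques about the hinge: T sin 37.7° · 2.5 = 35×10×1.25 = 437.5 N·m.
So T = 437.5 / (0.6115 × 2.5) = 286.17 N.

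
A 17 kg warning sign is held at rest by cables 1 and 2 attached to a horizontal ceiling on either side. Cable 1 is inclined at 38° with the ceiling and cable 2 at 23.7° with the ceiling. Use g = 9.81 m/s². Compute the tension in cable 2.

Weight W = 17 × 9.81 = 166.8 N acts straight down.
Horizontal: T_1 cos 38° = T_2 cos 23.7°  →  T_1 = 1.162 T_2.
Vertical: T_1 sin 38° + T_2 sin 23.7° = 166.8.
Substituting the horizontal relation into the vertical equation gives 1.117 T_2 = 166.8, so T_2 = 149.3 N.

T_2 ≈ 149 N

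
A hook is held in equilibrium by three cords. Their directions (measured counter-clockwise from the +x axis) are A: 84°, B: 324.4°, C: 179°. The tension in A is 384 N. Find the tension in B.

T_B ≈ 674 N

Resolve: ΣF_x = 384 cos 84° + T_B cos 324.4° + T_C cos 179° = 0.
        ΣF_y = 384 sin 84° + T_B sin 324.4° + T_C sin 179° = 0.
The known terms sum to (40.14, 381.9) N, so 0.8131 T_B − 0.9998 T_C = -40.14 and -0.5821 T_B + 0.0175 T_C = -381.9.
Solving simultaneously: T_B = 673.7 N, T_C = 588 N.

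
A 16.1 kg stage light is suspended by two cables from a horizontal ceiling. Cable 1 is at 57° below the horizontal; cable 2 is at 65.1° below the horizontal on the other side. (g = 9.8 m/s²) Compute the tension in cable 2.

Weight W = 16.1 × 9.8 = 157.8 N acts straight down.
Horizontal: T_1 cos 57° = T_2 cos 65.1°  →  T_1 = 0.7731 T_2.
Vertical: T_1 sin 57° + T_2 sin 65.1° = 157.8.
Substituting the horizontal relation into the vertical equation gives 1.555 T_2 = 157.8, so T_2 = 101.4 N.

T_2 ≈ 101 N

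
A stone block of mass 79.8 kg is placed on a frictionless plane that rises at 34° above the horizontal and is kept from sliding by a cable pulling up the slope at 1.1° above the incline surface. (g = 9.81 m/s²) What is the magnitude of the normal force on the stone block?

N ≈ 641 N

Take axes along and perpendicular to the incline. Weight components: W sin 34° = 437.8 N down-slope, W cos 34° = 649 N into the surface.
Along incline: T cos 1.1° = W sin 34° → T = 437.8 N.
Perpendicular: N = W cos 34° − T sin 1.1° = 640.6 N.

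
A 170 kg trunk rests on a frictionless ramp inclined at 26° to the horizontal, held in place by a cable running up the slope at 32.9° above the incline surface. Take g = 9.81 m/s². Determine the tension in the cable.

Take axes along and perpendicular to the incline. Weight components: W sin 26° = 731.1 N down-slope, W cos 26° = 1499 N into the surface.
Along incline: T cos 32.9° = W sin 26° → T = 870.7 N.
Perpendicular: N = W cos 26° − T sin 32.9° = 1026 N.

T ≈ 871 N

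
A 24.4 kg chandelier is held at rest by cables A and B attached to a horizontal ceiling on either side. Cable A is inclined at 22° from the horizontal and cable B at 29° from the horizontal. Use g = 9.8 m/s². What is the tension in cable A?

Weight W = 24.4 × 9.8 = 239.1 N acts straight down.
Horizontal: T_A cos 22° = T_B cos 29°  →  T_B = 1.06 T_A.
Vertical: T_A sin 22° + T_B sin 29° = 239.1.
Substituting the horizontal relation into the vertical equation gives 0.8886 T_A = 239.1, so T_A = 269.1 N.

T_A ≈ 269 N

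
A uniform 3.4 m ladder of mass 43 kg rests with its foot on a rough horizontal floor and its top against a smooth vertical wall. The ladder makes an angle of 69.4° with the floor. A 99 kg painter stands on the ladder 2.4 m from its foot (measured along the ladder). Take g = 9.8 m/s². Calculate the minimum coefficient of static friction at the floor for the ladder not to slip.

ΣF_y = 0: N_floor = 43×9.8 + 99×9.8 = 1391.6 N.
Torques about the foot: N_wall · 3.4 sin 69.4° = 43×9.8×1.7 cos 69.4° + 99×9.8×2.4 cos 69.4° → N_wall = 336.61 N.
ΣF_x = 0: f_floor = N_wall = 336.61 N.
μ_min = f_floor / N_floor = 336.61 / 1391.6 = 0.2419.

μ_min ≈ 0.242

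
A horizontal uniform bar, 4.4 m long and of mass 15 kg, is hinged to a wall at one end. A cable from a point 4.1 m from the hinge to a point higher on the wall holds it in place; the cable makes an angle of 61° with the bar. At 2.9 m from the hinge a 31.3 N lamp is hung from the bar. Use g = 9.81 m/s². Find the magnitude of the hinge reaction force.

|H| ≈ 95.5 N

Take torques about the hinge: T sin 61° · 4.1 = 15×9.81×2.2 + 31.3×2.9 = 414.5 N·m.
So T = 414.5 / (0.8746 × 4.1) = 115.59 N.
ΣF_x = 0: H_x = T cos 61° = 56.039 N.
ΣF_y = 0: H_y = (15×9.81 + 31.3) − T sin 61° = 178.45 − 101.1 = 77.352 N.
|H| = √(H_x² + H_y²) = √((56.039)² + (77.352)²) = 95.519 N.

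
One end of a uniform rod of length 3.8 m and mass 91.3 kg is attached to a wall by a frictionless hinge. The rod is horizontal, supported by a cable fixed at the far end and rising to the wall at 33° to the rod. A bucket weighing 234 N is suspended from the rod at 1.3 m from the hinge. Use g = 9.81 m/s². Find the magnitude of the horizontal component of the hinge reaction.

H_x ≈ 813 N

Take torques about the hinge: T sin 33° · 3.8 = 91.3×9.81×1.9 + 234×1.3 = 2005.9 N·m.
So T = 2005.9 / (0.5446 × 3.8) = 969.23 N.
ΣF_x = 0: H_x = T cos 33° = 812.86 N.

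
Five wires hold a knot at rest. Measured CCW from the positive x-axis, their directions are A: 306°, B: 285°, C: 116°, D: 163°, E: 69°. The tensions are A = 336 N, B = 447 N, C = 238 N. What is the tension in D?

Resolve: ΣF_x = 336 cos 306° + 447 cos 285° + 238 cos 116° + T_D cos 163° + T_E cos 69° = 0.
        ΣF_y = 336 sin 306° + 447 sin 285° + 238 sin 116° + T_D sin 163° + T_E sin 69° = 0.
The known terms sum to (208.9, -489.7) N, so -0.9563 T_D + 0.3584 T_E = -208.9 and 0.2924 T_D + 0.9336 T_E = 489.7.
Solving simultaneously: T_D = 371.4 N, T_E = 408.2 N.

T_D ≈ 371 N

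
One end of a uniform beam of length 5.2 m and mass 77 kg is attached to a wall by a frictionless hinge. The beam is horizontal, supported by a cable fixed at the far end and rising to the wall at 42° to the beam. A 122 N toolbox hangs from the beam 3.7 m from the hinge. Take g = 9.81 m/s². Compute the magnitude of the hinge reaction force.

Take torques about the hinge: T sin 42° · 5.2 = 77×9.81×2.6 + 122×3.7 = 2415.4 N·m.
So T = 2415.4 / (0.6691 × 5.2) = 694.17 N.
ΣF_x = 0: H_x = T cos 42° = 515.87 N.
ΣF_y = 0: H_y = (77×9.81 + 122) − T sin 42° = 877.37 − 464.49 = 412.88 N.
|H| = √(H_x² + H_y²) = √((515.87)² + (412.88)²) = 660.75 N.

|H| ≈ 661 N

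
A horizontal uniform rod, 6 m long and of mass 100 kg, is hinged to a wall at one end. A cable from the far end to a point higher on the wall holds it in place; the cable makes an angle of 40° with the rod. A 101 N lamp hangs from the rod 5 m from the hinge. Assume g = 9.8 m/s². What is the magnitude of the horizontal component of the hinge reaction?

Take torques about the hinge: T sin 40° · 6 = 100×9.8×3 + 101×5 = 3445 N·m.
So T = 3445 / (0.6428 × 6) = 893.24 N.
ΣF_x = 0: H_x = T cos 40° = 684.27 N.

H_x ≈ 684 N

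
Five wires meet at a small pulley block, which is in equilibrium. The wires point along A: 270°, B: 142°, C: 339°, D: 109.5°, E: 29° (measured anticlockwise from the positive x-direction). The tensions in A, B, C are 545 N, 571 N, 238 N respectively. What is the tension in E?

T_E ≈ 312 N

Resolve: ΣF_x = 545 cos 270° + 571 cos 142° + 238 cos 339° + T_D cos 109.5° + T_E cos 29° = 0.
        ΣF_y = 545 sin 270° + 571 sin 142° + 238 sin 339° + T_D sin 109.5° + T_E sin 29° = 0.
The known terms sum to (-227.8, -278.7) N, so -0.3338 T_D + 0.8746 T_E = 227.8 and 0.9426 T_D + 0.4848 T_E = 278.7.
Solving simultaneously: T_D = 135.2 N, T_E = 312 N.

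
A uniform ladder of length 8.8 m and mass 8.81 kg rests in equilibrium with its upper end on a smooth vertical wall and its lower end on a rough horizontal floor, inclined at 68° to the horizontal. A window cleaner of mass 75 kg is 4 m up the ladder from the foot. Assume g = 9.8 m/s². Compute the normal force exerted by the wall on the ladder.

N_wall ≈ 152 N

Torques about the foot: N_wall · 8.8 sin 68° = 8.81×9.8×4.4 cos 68° + 75×9.8×4 cos 68° → N_wall = 152.42 N.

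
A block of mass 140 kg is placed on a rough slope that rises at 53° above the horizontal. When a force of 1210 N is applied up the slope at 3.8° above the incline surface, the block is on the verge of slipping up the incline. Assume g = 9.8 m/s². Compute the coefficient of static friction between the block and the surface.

On the verge of sliding up the incline, friction is at its maximum μN and acts down the slope.
Perpendicular to incline: N = W cos 53° − P sin 3.8° = 825.7 − 80.19 = 745.5 N.
Along incline: P cos 3.8° − μN = W sin 53° → μ = −(W sin 53° − P cos 3.8°) / N = 0.1497.

μ ≈ 0.150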